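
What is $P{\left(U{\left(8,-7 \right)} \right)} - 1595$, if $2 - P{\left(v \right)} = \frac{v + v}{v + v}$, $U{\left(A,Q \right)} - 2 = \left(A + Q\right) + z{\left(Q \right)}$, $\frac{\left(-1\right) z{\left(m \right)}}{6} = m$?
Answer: $-1594$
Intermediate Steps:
$z{\left(m \right)} = - 6 m$
$U{\left(A,Q \right)} = 2 + A - 5 Q$ ($U{\left(A,Q \right)} = 2 + \left(\left(A + Q\right) - 6 Q\right) = 2 + \left(A - 5 Q\right) = 2 + A - 5 Q$)
$P{\left(v \right)} = 1$ ($P{\left(v \right)} = 2 - \frac{v + v}{v + v} = 2 - \frac{2 v}{2 v} = 2 - 2 v \frac{1}{2 v} = 2 - 1 = 1$)
$P{\left(U{\left(8,-7 \right)} \right)} - 1595 = 1 - 1595 = -1594$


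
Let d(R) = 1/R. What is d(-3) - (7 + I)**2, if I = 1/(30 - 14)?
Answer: -38563/768 ≈ -50.212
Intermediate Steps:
I = 1/16 ≈ 0.062500
d(-3) - (7 + I)**2 = 1/(-3) - (7 + 1/16)**2 = -1/3 - (113/16)**2 = -1/3 - 1*12769/256 = -1/3 - 12769/256 = -38563/768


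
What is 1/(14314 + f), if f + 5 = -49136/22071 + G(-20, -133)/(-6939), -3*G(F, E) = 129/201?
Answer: 10261094823/146803162173490 ≈ 6.9897e-5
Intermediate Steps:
G(F, E) = -43/201
f = -74149122932/10261094823 (f = -5 + (-49136/22071 - 43/201/(-6939)) = -5 + (-49136*1/22071 - 43/201*(-1/6939)) = -5 + (-49136/22071 + 43/1394739) = -5 - 22843648817/10261094823 = -74149122932/10261094823 ≈ -7.2262)
1/(14314 + f) = 1/(14314 - 74149122932/10261094823) = 1/(146803162173490/10261094823) = 10261094823/146803162173490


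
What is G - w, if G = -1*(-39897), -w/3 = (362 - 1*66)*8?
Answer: 47001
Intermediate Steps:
w = -7104 (w = -3*(362 - 1*66)*8 = -3*(362 - 66)*8 = -888*8 = -3*2368 = -7104)
G = 39897
G - w = 39897 - 1*(-7104) = 39897 + 7104 = 47001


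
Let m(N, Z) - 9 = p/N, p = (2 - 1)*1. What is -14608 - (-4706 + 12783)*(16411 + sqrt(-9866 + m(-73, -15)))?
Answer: -132566255 - 8077*I*sqrt(52528026)/73 ≈ -1.3257e+8 - 8.0191e+5*I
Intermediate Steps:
p = 1 (p = 1*1 = 1)
m(N, Z) = 9 + 1/N
-14608 - (-4706 + 12783)*(16411 + sqrt(-9866 + m(-73, -15))) = -14608 - (-4706 + 12783)*(16411 + sqrt(-9866 + (9 + 1/(-73)))) = -14608 - 8077*(16411 + sqrt(-9866 + (9 - 1/73))) = -14608 - 8077*(16411 + sqrt(-9866 + 656/73)) = -14608 - 8077*(16411 + sqrt(-719562/73)) = -14608 - 8077*(16411 + I*sqrt(52528026)/73) = -14608 - (132551647 + 8077*I*sqrt(52528026)/73) = -14608 + (-132551647 - 8077*I*sqrt(52528026)/73) = -132566255 - 8077*I*sqrt(52528026)/73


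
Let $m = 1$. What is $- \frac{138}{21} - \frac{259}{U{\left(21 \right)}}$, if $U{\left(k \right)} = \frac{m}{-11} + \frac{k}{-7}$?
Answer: $\frac{18379}{238} \approx 77.223$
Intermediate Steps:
$U{\left(k \right)} = - \frac{1}{11} - \frac{k}{7}$ ($U{\left(k \right)} = 1 \frac{1}{-11} + \frac{k}{-7} = 1 \left(- \frac{1}{11}\right) + k \left(- \frac{1}{7}\right) = - \frac{1}{11} - \frac{k}{7}$)
$- \frac{138}{21} - \frac{259}{U{\left(21 \right)}} = - \frac{138}{21} - \frac{259}{- \frac{1}{11} - 3} = \left(-138\right) \frac{1}{21} - \frac{259}{- \frac{1}{11} - 3} = - \frac{46}{7} - \frac{259}{- \frac{34}{11}} = - \frac{46}{7} - - \frac{2849}{34} = - \frac{46}{7} + \frac{2849}{34} = \frac{18379}{238}$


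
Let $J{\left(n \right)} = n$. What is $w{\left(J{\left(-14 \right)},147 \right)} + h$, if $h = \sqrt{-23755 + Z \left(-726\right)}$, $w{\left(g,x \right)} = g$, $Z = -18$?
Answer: $-14 + i \sqrt{10687} \approx -14.0 + 103.38 i$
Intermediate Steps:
$h = i \sqrt{10687}$ ($h = \sqrt{-23755 - -13068} = \sqrt{-23755 + 13068} = \sqrt{-10687} = i \sqrt{10687} \approx 103.38 i$)
$w{\left(J{\left(-14 \right)},147 \right)} + h = -14 + i \sqrt{10687}$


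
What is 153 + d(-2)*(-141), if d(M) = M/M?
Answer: 12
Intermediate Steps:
d(M) = 1
153 + d(-2)*(-141) = 153 + 1*(-141) = 153 - 141 = 12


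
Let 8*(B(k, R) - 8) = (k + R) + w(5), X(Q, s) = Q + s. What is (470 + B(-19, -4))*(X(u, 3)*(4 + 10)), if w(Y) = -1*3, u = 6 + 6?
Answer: 199395/2 ≈ 99698.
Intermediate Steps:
u = 12
w(Y) = -3
B(k, R) = 61/8 + R/8 + k/8 (B(k, R) = 8 + ((k + R) - 3)/8 = 8 + ((R + k) - 3)/8 = 8 + (-3 + R + k)/8 = 8 + (-3/8 + R/8 + k/8) = 61/8 + R/8 + k/8)
(470 + B(-19, -4))*(X(u, 3)*(4 + 10)) = (470 + (61/8 + (⅛)*(-4) + (⅛)*(-19)))*((12 + 3)*(4 + 10)) = (470 + (61/8 - ½ - 19/8))*(15*14) = (470 + 19/4)*210 = (1899/4)*210 = 199395/2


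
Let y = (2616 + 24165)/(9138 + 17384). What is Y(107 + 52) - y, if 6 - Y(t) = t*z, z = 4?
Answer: -16735641/26522 ≈ -631.01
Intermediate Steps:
Y(t) = 6 - 4*t (Y(t) = 6 - t*4 = 6 - 4*t)
y = 26781/26522 ≈ 1.0098
Y(107 + 52) - y = (6 - 4*(107 + 52)) - 1*26781/26522 = (6 - 4*159) - 26781/26522 = (6 - 636) - 26781/26522 = -630 - 26781/26522 = -16735641/26522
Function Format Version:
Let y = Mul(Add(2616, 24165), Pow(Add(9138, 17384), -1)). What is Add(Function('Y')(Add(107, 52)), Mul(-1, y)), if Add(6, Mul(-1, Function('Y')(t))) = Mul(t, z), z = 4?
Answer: Rational(-16735641, 26522) ≈ -631.01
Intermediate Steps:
Function('Y')(t) = Add(6, Mul(-4, t)) (Function('Y')(t) = Add(6, Mul(-1, Mul(t, 4))) = Add(6, Mul(-1, Mul(4, t))) = Add(6, Mul(-4, t)))
y = Rational(26781, 26522) (y = Mul(26781, Pow(26522, -1)) = Mul(26781, Rational(1, 26522)) = Rational(26781, 26522) ≈ 1.0098)
Add(Function('Y')(Add(107, 52)), Mul(-1, y)) = Add(Add(6, Mul(-4, Add(107, 52))), Mul(-1, Rational(26781, 26522))) = Add(Add(6, Mul(-4, 159)), Rational(-26781, 26522)) = Add(Add(6, -636), Rational(-26781, 26522)) = Add(-630, Rational(-26781, 26522)) = Rational(-16735641, 26522)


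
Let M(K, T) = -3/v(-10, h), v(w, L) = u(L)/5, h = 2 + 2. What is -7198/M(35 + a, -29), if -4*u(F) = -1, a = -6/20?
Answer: 3599/30 ≈ 119.97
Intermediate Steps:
a = -3/10 (a = -6*1/20 = -3/10 ≈ -0.30000)
u(F) = 1/4 (u(F) = -1/4*(-1) = 1/4)
h = 4
v(w, L) = 1/20 (v(w, L) = (1/4)/5 = (1/4)*(1/5) = 1/20)
M(K, T) = -60 (M(K, T) = -3/1/20 = -3*20 = -60)
-7198/M(35 + a, -29) = -7198/(-60) = -7198*(-1/60) = 3599/30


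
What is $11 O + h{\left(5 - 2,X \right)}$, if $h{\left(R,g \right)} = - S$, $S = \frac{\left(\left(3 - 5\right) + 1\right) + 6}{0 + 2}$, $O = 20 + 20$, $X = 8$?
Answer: $\frac{875}{2} \approx 437.5$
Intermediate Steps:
$O = 40$
$S = \frac{5}{2}$ ($S = \frac{\left(-2 + 1\right) + 6}{2} = \left(-1 + 6\right) \frac{1}{2} = 5 \cdot \frac{1}{2} = \frac{5}{2} \approx 2.5$)
$h{\left(R,g \right)} = - \frac{5}{2}$ ($h{\left(R,g \right)} = \left(-1\right) \frac{5}{2} = - \frac{5}{2}$)
$11 O + h{\left(5 - 2,X \right)} = 11 \cdot 40 - \frac{5}{2} = 440 - \frac{5}{2} = \frac{875}{2}$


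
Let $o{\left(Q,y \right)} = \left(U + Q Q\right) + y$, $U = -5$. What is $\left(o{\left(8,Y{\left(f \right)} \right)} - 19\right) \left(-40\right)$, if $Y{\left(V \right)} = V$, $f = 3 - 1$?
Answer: $-1680$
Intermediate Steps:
$f = 2$
$o{\left(Q,y \right)} = -5 + y + Q^{2}$ ($o{\left(Q,y \right)} = \left(-5 + Q Q\right) + y = \left(-5 + Q^{2}\right) + y = -5 + y + Q^{2}$)
$\left(o{\left(8,Y{\left(f \right)} \right)} - 19\right) \left(-40\right) = \left(\left(-5 + 2 + 8^{2}\right) - 19\right) \left(-40\right) = \left(\left(-5 + 2 + 64\right) - 19\right) \left(-40\right) = \left(61 - 19\right) \left(-40\right) = 42 \left(-40\right) = -1680$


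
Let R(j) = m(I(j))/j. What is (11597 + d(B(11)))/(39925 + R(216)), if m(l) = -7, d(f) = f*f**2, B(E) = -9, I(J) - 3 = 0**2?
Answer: 2347488/8623793 ≈ 0.27221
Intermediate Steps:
I(J) = 3 (I(J) = 3 + 0**2 = 3 + 0 = 3)
d(f) = f**3
R(j) = -7/j
(11597 + d(B(11)))/(39925 + R(216)) = (11597 + (-9)**3)/(39925 - 7/216) = (11597 - 729)/(39925 - 7*1/216) = 10868/(39925 - 7/216) = 10868/(8623793/216) = 10868*(216/8623793) = 2347488/8623793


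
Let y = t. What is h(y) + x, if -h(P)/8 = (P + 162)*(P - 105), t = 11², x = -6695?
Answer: -42919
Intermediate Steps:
t = 121
y = 121
h(P) = -8*(-105 + P)*(162 + P) (h(P) = -8*(P + 162)*(P - 105) = -8*(162 + P)*(-105 + P) = -8*(-105 + P)*(162 + P))
h(y) + x = (136080 - 456*121 - 8*121²) - 6695 = (136080 - 55176 - 8*14641) - 6695 = (136080 - 55176 - 117128) - 6695 = -36224 - 6695 = -42919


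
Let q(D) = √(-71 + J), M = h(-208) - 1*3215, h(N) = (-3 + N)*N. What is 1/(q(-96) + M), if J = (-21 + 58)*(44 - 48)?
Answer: -I/(√219 - 40673*I) ≈ 2.4586e-5 - 8.9456e-9*I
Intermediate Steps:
h(N) = N*(-3 + N)
J = -148 (J = 37*(-4) = -148)
M = 40673 (M = -208*(-3 - 208) - 1*3215 = -208*(-211) - 3215 = 43888 - 3215 = 40673)
q(D) = I*√219 (q(D) = √(-71 - 148) = √(-219) = I*√219)
1/(q(-96) + M) = 1/(I*√219 + 40673) = 1/(40673 + I*√219)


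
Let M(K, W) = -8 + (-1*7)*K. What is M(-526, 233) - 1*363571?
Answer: -359897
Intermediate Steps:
M(K, W) = -8 - 7*K
M(-526, 233) - 1*363571 = (-8 - 7*(-526)) - 1*363571 = (-8 + 3682) - 363571 = 3674 - 363571 = -359897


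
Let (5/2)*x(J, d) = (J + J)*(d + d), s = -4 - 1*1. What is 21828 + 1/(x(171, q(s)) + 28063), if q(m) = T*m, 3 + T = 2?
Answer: 642419869/29431 ≈ 21828.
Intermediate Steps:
T = -1 (T = -3 + 2 = -1)
s = -5 (s = -4 - 1 = -5)
q(m) = -m
x(J, d) = 8*J*d/5 (x(J, d) = 2*((J + J)*(d + d))/5 = 2*((2*J)*(2*d))/5 = 2*(4*J*d)/5 = 8*J*d/5)
21828 + 1/(x(171, q(s)) + 28063) = 21828 + 1/((8/5)*171*(-1*(-5)) + 28063) = 21828 + 1/((8/5)*171*5 + 28063) = 21828 + 1/(1368 + 28063) = 21828 + 1/29431 = 642419869/29431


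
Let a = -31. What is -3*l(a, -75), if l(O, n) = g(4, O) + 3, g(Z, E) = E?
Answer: 84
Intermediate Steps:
l(O, n) = 3 + O (l(O, n) = O + 3 = 3 + O)
-3*l(a, -75) = -3*(3 - 31) = -3*(-28) = 84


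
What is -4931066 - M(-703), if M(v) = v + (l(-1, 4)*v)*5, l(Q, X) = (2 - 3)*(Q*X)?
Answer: -4916303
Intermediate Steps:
l(Q, X) = -Q*X
M(v) = 21*v (M(v) = v + ((-1*(-1)*4)*v)*5 = v + (4*v)*5 = v + 20*v = 21*v)
-4931066 - M(-703) = -4931066 - 21*(-703) = -4931066 - 1*(-14763) = -4931066 + 14763 = -4916303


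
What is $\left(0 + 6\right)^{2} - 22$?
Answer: $14$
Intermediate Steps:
$\left(0 + 6\right)^{2} - 22 = 6^{2} - 22 = 36 - 22 = 14$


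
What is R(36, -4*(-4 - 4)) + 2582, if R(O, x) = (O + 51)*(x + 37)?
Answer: 8585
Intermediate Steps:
R(O, x) = (37 + x)*(51 + O) (R(O, x) = (51 + O)*(37 + x) = (37 + x)*(51 + O))
R(36, -4*(-4 - 4)) + 2582 = (1887 + 37*36 + 51*(-4*(-4 - 4)) + 36*(-4*(-4 - 4))) + 2582 = (1887 + 1332 + 51*(-4*(-8)) + 36*(-4*(-8))) + 2582 = (1887 + 1332 + 51*32 + 36*32) + 2582 = (1887 + 1332 + 1632 + 1152) + 2582 = 6003 + 2582 = 8585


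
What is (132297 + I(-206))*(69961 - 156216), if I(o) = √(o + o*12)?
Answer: -11411277735 - 86255*I*√2678 ≈ -1.1411e+10 - 4.4636e+6*I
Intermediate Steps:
I(o) = √13*√o (I(o) = √(o + 12*o) = √(13*o) = √13*√o)
(132297 + I(-206))*(69961 - 156216) = (132297 + √13*√(-206))*(69961 - 156216) = (132297 + √13*(I*√206))*(-86255) = (132297 + I*√2678)*(-86255) = -11411277735 - 86255*I*√2678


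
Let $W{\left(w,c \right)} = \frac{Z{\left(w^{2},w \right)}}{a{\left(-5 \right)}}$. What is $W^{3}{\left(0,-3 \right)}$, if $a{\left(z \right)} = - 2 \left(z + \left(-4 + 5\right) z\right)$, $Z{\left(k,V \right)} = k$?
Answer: $0$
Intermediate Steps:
$a{\left(z \right)} = - 4 z$ ($a{\left(z \right)} = - 2 \left(z + 1 z\right) = - 2 \left(z + z\right) = - 2 \cdot 2 z = - 4 z$)
$W{\left(w,c \right)} = \frac{w^{2}}{20}$ ($W{\left(w,c \right)} = \frac{w^{2}}{\left(-4\right) \left(-5\right)} = \frac{w^{2}}{20}$)
$W^{3}{\left(0,-3 \right)} = \left(\frac{0^{2}}{20}\right)^{3} = \left(\frac{1}{20} \cdot 0\right)^{3} = 0^{3} = 0$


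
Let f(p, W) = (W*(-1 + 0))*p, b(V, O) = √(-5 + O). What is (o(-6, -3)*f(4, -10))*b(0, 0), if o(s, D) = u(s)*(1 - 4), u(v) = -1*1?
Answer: 120*I*√5 ≈ 268.33*I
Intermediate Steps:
u(v) = -1
o(s, D) = 3 (o(s, D) = -(1 - 4) = -1*(-3) = 3)
f(p, W) = -W*p (f(p, W) = (W*(-1))*p = (-W)*p = -W*p)
(o(-6, -3)*f(4, -10))*b(0, 0) = (3*(-1*(-10)*4))*√(-5 + 0) = (3*40)*√(-5) = 120*(I*√5) = 120*I*√5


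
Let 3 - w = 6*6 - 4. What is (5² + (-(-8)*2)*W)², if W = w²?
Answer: 181737361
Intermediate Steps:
w = -29 (w = 3 - (6*6 - 4) = 3 - (36 - 4) = 3 - 1*32 = 3 - 32 = -29)
W = 841 (W = (-29)² = 841)
(5² + (-(-8)*2)*W)² = (5² - (-8)*2*841)² = (25 - 4*(-4)*841)² = (25 + 16*841)² = (25 + 13456)² = 13481² = 181737361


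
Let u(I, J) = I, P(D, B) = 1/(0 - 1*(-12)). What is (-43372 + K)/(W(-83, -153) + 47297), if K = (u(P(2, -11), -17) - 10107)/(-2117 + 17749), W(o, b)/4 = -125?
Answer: -8136014531/8778368448 ≈ -0.92683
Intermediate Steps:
W(o, b) = -500 (W(o, b) = 4*(-125) = -500)
P(D, B) = 1/12 (P(D, B) = 1/(0 + 12) = 1/12)
K = -121283/187584 (K = (1/12 - 10107)/(-2117 + 17749) = -121283/12/15632 = -121283/12*1/15632 = -121283/187584 ≈ -0.64655)
(-43372 + K)/(W(-83, -153) + 47297) = (-43372 - 121283/187584)/(-500 + 47297) = -8136014531/187584/46797 = -8136014531/187584*1/46797 = -8136014531/8778368448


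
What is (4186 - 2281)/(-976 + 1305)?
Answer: 1905/329 ≈ 5.7903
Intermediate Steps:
(4186 - 2281)/(-976 + 1305) = 1905/329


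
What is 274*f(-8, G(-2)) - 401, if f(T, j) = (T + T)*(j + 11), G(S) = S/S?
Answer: -53009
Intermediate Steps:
G(S) = 1
f(T, j) = 2*T*(11 + j) (f(T, j) = (2*T)*(11 + j) = 2*T*(11 + j))
274*f(-8, G(-2)) - 401 = 274*(2*(-8)*(11 + 1)) - 401 = 274*(2*(-8)*12) - 401 = 274*(-192) - 401 = -52608 - 401 = -53009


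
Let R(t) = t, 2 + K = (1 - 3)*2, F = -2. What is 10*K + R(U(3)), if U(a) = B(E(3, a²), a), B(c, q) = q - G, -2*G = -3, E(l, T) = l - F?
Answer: -117/2 ≈ -58.500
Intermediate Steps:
E(l, T) = 2 + l (E(l, T) = l - 1*(-2) = l + 2 = 2 + l)
G = 3/2 (G = -½*(-3) = 3/2 ≈ 1.5000)
B(c, q) = -3/2 + q (B(c, q) = q - 1*3/2 = q - 3/2 = -3/2 + q)
U(a) = -3/2 + a
K = -6 (K = -2 + (1 - 3)*2 = -2 - 2*2 = -2 - 4 = -6)
10*K + R(U(3)) = 10*(-6) + (-3/2 + 3) = -60 + 3/2 = -117/2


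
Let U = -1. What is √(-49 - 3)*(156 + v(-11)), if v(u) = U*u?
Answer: 334*I*√13 ≈ 1204.3*I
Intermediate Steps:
v(u) = -u
√(-49 - 3)*(156 + v(-11)) = √(-49 - 3)*(156 - 1*(-11)) = √(-52)*(156 + 11) = (2*I*√13)*167 = 334*I*√13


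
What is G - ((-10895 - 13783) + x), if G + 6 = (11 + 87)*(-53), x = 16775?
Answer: 2703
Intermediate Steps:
G = -5200 (G = -6 + (11 + 87)*(-53) = -6 + 98*(-53) = -6 - 5194 = -5200)
G - ((-10895 - 13783) + x) = -5200 - ((-10895 - 13783) + 16775) = -5200 - (-24678 + 16775) = -5200 - 1*(-7903) = -5200 + 7903 = 2703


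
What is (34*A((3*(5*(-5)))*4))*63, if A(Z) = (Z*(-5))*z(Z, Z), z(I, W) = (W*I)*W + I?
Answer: -86751963900000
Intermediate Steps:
z(I, W) = I + I*W**2 (z(I, W) = (I*W)*W + I = I*W**2 + I = I + I*W**2)
A(Z) = -5*Z**2*(1 + Z**2) (A(Z) = (Z*(-5))*(Z*(1 + Z**2)) = (-5*Z)*(Z*(1 + Z**2)) = -5*Z**2*(1 + Z**2))
(34*A((3*(5*(-5)))*4))*63 = (34*(5*((3*(5*(-5)))*4)**2*(-1 - ((3*(5*(-5)))*4)**2)))*63 = (34*(5*((3*(-25))*4)**2*(-1 - ((3*(-25))*4)**2)))*63 = (34*(5*(-75*4)**2*(-1 - (-75*4)**2)))*63 = (34*(5*(-300)**2*(-1 - 1*(-300)**2)))*63 = (34*(5*90000*(-1 - 1*90000)))*63 = (34*(5*90000*(-1 - 90000)))*63 = (34*(5*90000*(-90001)))*63 = (34*(-40500450000))*63 = -1377015300000*63 = -86751963900000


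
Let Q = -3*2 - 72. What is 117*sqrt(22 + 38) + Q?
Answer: -78 + 234*sqrt(15) ≈ 828.28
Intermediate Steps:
Q = -78 (Q = -6 - 72 = -78)
117*sqrt(22 + 38) + Q = 117*sqrt(22 + 38) - 78 = 117*sqrt(60) - 78 = 117*(2*sqrt(15)) - 78 = 234*sqrt(15) - 78 = -78 + 234*sqrt(15)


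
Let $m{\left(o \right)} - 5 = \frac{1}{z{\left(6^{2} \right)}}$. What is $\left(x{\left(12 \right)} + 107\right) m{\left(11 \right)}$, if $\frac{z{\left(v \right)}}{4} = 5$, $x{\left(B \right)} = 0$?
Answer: $\frac{10807}{20} \approx 540.35$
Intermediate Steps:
$z{\left(v \right)} = 20$ ($z{\left(v \right)} = 4 \cdot 5 = 20$)
$m{\left(o \right)} = \frac{101}{20}$ ($m{\left(o \right)} = 5 + \frac{1}{20} = \frac{101}{20}$)
$\left(x{\left(12 \right)} + 107\right) m{\left(11 \right)} = \left(0 + 107\right) \frac{101}{20} = 107 \cdot \frac{101}{20} = \frac{10807}{20}$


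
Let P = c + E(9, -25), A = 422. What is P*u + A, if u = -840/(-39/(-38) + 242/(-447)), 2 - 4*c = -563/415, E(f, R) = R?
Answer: 28901324246/683671 ≈ 42274.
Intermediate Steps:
c = 1393/1660 (c = ½ - (-563)/(4*415) = ½ - ¼*(-563/415) = ½ + 563/1660 = 1393/1660 ≈ 0.83916)
P = -40107/1660 (P = 1393/1660 - 25 = -40107/1660 ≈ -24.161)
u = -14268240/8237 (u = -840/(-39*(-1/38) + 242*(-1/447)) = -840/(39/38 - 242/447) = -840/8237/16986 = -840*16986/8237 = -14268240/8237 ≈ -1732.2)
P*u + A = -40107/1660*(-14268240/8237) + 422 = 28612815084/683671 + 422 = 28901324246/683671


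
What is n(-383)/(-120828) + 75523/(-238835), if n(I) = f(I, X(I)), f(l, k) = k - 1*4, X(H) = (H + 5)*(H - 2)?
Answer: -21940997627/14428977690 ≈ -1.5206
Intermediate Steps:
X(H) = (-2 + H)*(5 + H) (X(H) = (5 + H)*(-2 + H) = (-2 + H)*(5 + H))
f(l, k) = -4 + k (f(l, k) = k - 4 = -4 + k)
n(I) = -14 + I² + 3*I (n(I) = -4 + (-10 + I² + 3*I) = -14 + I² + 3*I)
n(-383)/(-120828) + 75523/(-238835) = (-14 + (-383)² + 3*(-383))/(-120828) + 75523/(-238835) = (-14 + 146689 - 1149)*(-1/120828) + 75523*(-1/238835) = 145526*(-1/120828) - 75523/238835 = -72763/60414 - 75523/238835 = -21940997627/14428977690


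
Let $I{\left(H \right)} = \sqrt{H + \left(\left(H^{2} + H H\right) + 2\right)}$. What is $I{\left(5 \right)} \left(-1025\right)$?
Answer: $- 1025 \sqrt{57} \approx -7738.6$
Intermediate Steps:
$I{\left(H \right)} = \sqrt{2 + H + 2 H^{2}}$ ($I{\left(H \right)} = \sqrt{H + \left(\left(H^{2} + H^{2}\right) + 2\right)} = \sqrt{H + \left(2 H^{2} + 2\right)} = \sqrt{H + \left(2 + 2 H^{2}\right)} = \sqrt{2 + H + 2 H^{2}}$)
$I{\left(5 \right)} \left(-1025\right) = \sqrt{2 + 5 + 2 \cdot 5^{2}} \left(-1025\right) = \sqrt{2 + 5 + 2 \cdot 25} \left(-1025\right) = \sqrt{2 + 5 + 50} \left(-1025\right) = \sqrt{57} \left(-1025\right) = - 1025 \sqrt{57}$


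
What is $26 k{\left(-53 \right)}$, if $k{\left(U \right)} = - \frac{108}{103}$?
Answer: $- \frac{2808}{103} \approx -27.262$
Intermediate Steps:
$k{\left(U \right)} = - \frac{108}{103}$ ($k{\left(U \right)} = \left(-108\right) \frac{1}{103} = - \frac{108}{103}$)
$26 k{\left(-53 \right)} = 26 \left(- \frac{108}{103}\right) = - \frac{2808}{103}$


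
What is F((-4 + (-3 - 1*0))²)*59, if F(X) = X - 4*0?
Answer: 2891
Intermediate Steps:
F(X) = X (F(X) = X - 1*0 = X + 0 = X)
F((-4 + (-3 - 1*0))²)*59 = (-4 + (-3 - 1*0))²*59 = (-4 + (-3 + 0))²*59 = (-4 - 3)²*59 = (-7)²*59 = 49*59 = 2891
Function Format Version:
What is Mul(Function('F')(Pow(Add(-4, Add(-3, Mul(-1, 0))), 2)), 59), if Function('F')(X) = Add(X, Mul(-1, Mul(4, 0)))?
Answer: 2891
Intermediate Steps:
Function('F')(X) = X (Function('F')(X) = Add(X, Mul(-1, 0)) = Add(X, 0) = X)
Mul(Function('F')(Pow(Add(-4, Add(-3, Mul(-1, 0))), 2)), 59) = Mul(Pow(Add(-4, Add(-3, Mul(-1, 0))), 2), 59) = Mul(Pow(Add(-4, Add(-3, 0)), 2), 59) = Mul(Pow(Add(-4, -3), 2), 59) = Mul(Pow(-7, 2), 59) = Mul(49, 59) = 2891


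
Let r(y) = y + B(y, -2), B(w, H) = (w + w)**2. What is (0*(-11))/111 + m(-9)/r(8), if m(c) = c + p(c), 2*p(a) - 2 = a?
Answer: -25/528 ≈ -0.047348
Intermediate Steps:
p(a) = 1 + a/2
B(w, H) = 4*w**2 (B(w, H) = (2*w)**2 = 4*w**2)
m(c) = 1 + 3*c/2 (m(c) = c + (1 + c/2) = 1 + 3*c/2)
r(y) = y + 4*y**2
(0*(-11))/111 + m(-9)/r(8) = (0*(-11))/111 + (1 + (3/2)*(-9))/((8*(1 + 4*8))) = 0*(1/111) + (1 - 27/2)/((8*(1 + 32))) = 0 - 25/(2*(8*33)) = 0 - 25/2/264 = 0 - 25/2*1/264 = 0 - 25/528 = -25/528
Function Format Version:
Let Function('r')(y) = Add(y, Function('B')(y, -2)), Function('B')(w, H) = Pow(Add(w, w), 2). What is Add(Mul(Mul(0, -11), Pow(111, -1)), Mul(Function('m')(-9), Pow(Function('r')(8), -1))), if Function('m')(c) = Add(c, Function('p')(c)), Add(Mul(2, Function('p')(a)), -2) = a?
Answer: Rational(-25, 528) ≈ -0.047348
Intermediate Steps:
Function('p')(a) = Add(1, Mul(Rational(1, 2), a))
Function('B')(w, H) = Mul(4, Pow(w, 2)) (Function('B')(w, H) = Pow(Mul(2, w), 2) = Mul(4, Pow(w, 2)))
Function('m')(c) = Add(1, Mul(Rational(3, 2), c)) (Function('m')(c) = Add(c, Add(1, Mul(Rational(1, 2), c))) = Add(1, Mul(Rational(3, 2), c)))
Function('r')(y) = Add(y, Mul(4, Pow(y, 2)))
Add(Mul(Mul(0, -11), Pow(111, -1)), Mul(Function('m')(-9), Pow(Function('r')(8), -1))) = Add(Mul(Mul(0, -11), Pow(111, -1)), Mul(Add(1, Mul(Rational(3, 2), -9)), Pow(Mul(8, Add(1, Mul(4, 8))), -1))) = Add(Mul(0, Rational(1, 111)), Mul(Add(1, Rational(-27, 2)), Pow(Mul(8, Add(1, 32)), -1))) = Add(0, Mul(Rational(-25, 2), Pow(Mul(8, 33), -1))) = Add(0, Mul(Rational(-25, 2), Pow(264, -1))) = Add(0, Mul(Rational(-25, 2), Rational(1, 264))) = Add(0, Rational(-25, 528)) = Rational(-25, 528)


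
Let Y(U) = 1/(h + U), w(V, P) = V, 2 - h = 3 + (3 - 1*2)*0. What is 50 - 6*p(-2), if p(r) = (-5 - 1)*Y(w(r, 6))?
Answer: 38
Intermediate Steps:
h = -1 (h = 2 - (3 + (3 - 1*2)*0) = 2 - (3 + (3 - 2)*0) = 2 - (3 + 1*0) = 2 - (3 + 0) = 2 - 1*3 = 2 - 3 = -1)
Y(U) = 1/(-1 + U)
p(r) = -6/(-1 + r) (p(r) = (-5 - 1)/(-1 + r) = -6/(-1 + r))
50 - 6*p(-2) = 50 - (-36)/(-1 - 2) = 50 - (-36)/(-3) = 50 - (-36)*(-1)/3 = 50 - 6*2 = 50 - 12 = 38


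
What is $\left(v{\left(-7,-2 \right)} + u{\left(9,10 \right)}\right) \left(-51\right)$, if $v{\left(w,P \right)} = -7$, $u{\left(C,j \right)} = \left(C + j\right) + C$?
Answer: $-1071$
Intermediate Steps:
$u{\left(C,j \right)} = j + 2 C$
$\left(v{\left(-7,-2 \right)} + u{\left(9,10 \right)}\right) \left(-51\right) = \left(-7 + \left(10 + 2 \cdot 9\right)\right) \left(-51\right) = \left(-7 + \left(10 + 18\right)\right) \left(-51\right) = \left(-7 + 28\right) \left(-51\right) = 21 \left(-51\right) = -1071$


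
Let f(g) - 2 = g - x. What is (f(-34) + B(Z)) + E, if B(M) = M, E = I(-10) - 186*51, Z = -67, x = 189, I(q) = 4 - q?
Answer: -9760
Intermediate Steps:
E = -9472 (E = (4 - 1*(-10)) - 186*51 = (4 + 10) - 9486 = 14 - 9486 = -9472)
f(g) = -187 + g (f(g) = 2 + (g - 1*189) = 2 + (g - 189) = 2 + (-189 + g) = -187 + g)
(f(-34) + B(Z)) + E = ((-187 - 34) - 67) - 9472 = (-221 - 67) - 9472 = -288 - 9472 = -9760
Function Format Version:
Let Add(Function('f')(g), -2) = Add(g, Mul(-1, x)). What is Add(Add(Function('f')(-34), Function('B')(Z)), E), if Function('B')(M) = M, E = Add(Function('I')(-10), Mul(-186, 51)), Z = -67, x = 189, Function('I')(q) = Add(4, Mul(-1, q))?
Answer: -9760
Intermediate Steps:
E = -9472 (E = Add(Add(4, Mul(-1, -10)), Mul(-186, 51)) = Add(Add(4, 10), -9486) = Add(14, -9486) = -9472)
Function('f')(g) = Add(-187, g) (Function('f')(g) = Add(2, Add(g, Mul(-1, 189))) = Add(2, Add(g, -189)) = Add(2, Add(-189, g)) = Add(-187, g))
Add(Add(Function('f')(-34), Function('B')(Z)), E) = Add(Add(Add(-187, -34), -67), -9472) = Add(Add(-221, -67), -9472) = Add(-288, -9472) = -9760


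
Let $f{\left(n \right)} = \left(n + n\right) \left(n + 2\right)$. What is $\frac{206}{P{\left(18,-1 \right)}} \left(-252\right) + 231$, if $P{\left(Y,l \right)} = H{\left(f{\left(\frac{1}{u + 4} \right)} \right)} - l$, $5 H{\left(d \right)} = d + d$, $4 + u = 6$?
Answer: $- \frac{1161321}{29} \approx -40046.0$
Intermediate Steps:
$u = 2$ ($u = -4 + 6 = 2$)
$f{\left(n \right)} = 2 n \left(2 + n\right)$
$H{\left(d \right)} = \frac{2 d}{5}$ ($H{\left(d \right)} = \frac{d + d}{5} = \frac{2 d}{5}$)
$P{\left(Y,l \right)} = \frac{13}{45} - l$ ($P{\left(Y,l \right)} = \frac{2 \frac{2 \left(2 + \frac{1}{2 + 4}\right)}{2 + 4}}{5} - l = \frac{2 \frac{2 \left(2 + \frac{1}{6}\right)}{6}}{5} - l = \frac{2 \cdot 2 \cdot \frac{1}{6} \left(2 + \frac{1}{6}\right)}{5} - l = \frac{2 \cdot 2 \cdot \frac{1}{6} \cdot \frac{13}{6}}{5} - l = \frac{2}{5} \cdot \frac{13}{18} - l = \frac{13}{45} - l$)
$\frac{206}{P{\left(18,-1 \right)}} \left(-252\right) + 231 = \frac{206}{\frac{13}{45} - -1} \left(-252\right) + 231 = \frac{206}{\frac{13}{45} + 1} \left(-252\right) + 231 = \frac{206}{\frac{58}{45}} \left(-252\right) + 231 = 206 \cdot \frac{45}{58} \left(-252\right) + 231 = \frac{4635}{29} \left(-252\right) + 231 = - \frac{1168020}{29} + 231 = - \frac{1161321}{29}$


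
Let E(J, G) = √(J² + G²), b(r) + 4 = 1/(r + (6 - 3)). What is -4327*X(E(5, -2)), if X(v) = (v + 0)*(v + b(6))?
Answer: -125483 + 151445*√29/9 ≈ -34866.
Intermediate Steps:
b(r) = -4 + 1/(3 + r) (b(r) = -4 + 1/(r + (6 - 3)) = -4 + 1/(r + 3) = -4 + 1/(3 + r))
E(J, G) = √(G² + J²)
X(v) = v*(-35/9 + v) (X(v) = (v + 0)*(v + (-11 - 4*6)/(3 + 6)) = v*(v + (-11 - 24)/9) = v*(v + (⅑)*(-35)) = v*(v - 35/9) = v*(-35/9 + v))
-4327*X(E(5, -2)) = -4327*√((-2)² + 5²)*(-35 + 9*√((-2)² + 5²))/9 = -4327*√(4 + 25)*(-35 + 9*√(4 + 25))/9 = -4327*√29*(-35 + 9*√29)/9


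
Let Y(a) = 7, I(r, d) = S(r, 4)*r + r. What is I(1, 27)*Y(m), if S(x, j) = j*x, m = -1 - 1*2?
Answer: 35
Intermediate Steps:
m = -3 (m = -1 - 2 = -3)
I(r, d) = r + 4*r² (I(r, d) = (4*r)*r + r = 4*r² + r = r + 4*r²)
I(1, 27)*Y(m) = (1*(1 + 4*1))*7 = (1*(1 + 4))*7 = (1*5)*7 = 5*7 = 35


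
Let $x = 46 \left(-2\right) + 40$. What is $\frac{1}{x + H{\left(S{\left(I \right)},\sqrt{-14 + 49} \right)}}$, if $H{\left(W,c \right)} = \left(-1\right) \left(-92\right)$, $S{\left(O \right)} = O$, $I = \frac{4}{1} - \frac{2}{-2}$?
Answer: $\frac{1}{40} \approx 0.025$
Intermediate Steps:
$I = 5$ ($I = 4 \cdot 1 - -1 = 4 + 1 = 5$)
$x = -52$ ($x = -92 + 40 = -52$)
$H{\left(W,c \right)} = 92$
$\frac{1}{x + H{\left(S{\left(I \right)},\sqrt{-14 + 49} \right)}} = \frac{1}{-52 + 92} = \frac{1}{40}$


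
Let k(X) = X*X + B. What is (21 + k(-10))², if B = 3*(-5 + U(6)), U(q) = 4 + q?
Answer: 18496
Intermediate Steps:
B = 15 (B = 3*(-5 + (4 + 6)) = 3*(-5 + 10) = 3*5 = 15)
k(X) = 15 + X² (k(X) = X*X + 15 = X² + 15 = 15 + X²)
(21 + k(-10))² = (21 + (15 + (-10)²))² = (21 + (15 + 100))² = (21 + 115)² = 136² = 18496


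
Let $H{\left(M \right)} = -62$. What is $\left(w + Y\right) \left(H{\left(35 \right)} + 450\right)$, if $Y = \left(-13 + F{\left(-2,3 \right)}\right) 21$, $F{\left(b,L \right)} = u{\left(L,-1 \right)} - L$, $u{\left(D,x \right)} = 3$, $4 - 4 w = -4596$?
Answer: $340276$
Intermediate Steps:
$w = 1150$ ($w = 1 - -1149 = 1 + 1149 = 1150$)
$F{\left(b,L \right)} = 3 - L$
$Y = -273$ ($Y = \left(-13 + \left(3 - 3\right)\right) 21 = \left(-13 + 0\right) 21 = \left(-13\right) 21 = -273$)
$\left(w + Y\right) \left(H{\left(35 \right)} + 450\right) = \left(1150 - 273\right) \left(-62 + 450\right) = 877 \cdot 388 = 340276$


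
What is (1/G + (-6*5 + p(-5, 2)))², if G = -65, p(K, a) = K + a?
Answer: 4605316/4225 ≈ 1090.0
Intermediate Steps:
(1/G + (-6*5 + p(-5, 2)))² = (1/(-65) + (-6*5 + (-5 + 2)))² = (-1/65 + (-30 - 3))² = (-1/65 - 33)² = (-2146/65)² = 4605316/4225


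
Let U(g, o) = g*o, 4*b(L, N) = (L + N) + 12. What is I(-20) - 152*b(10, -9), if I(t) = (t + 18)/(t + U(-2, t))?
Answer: -4941/10 ≈ -494.10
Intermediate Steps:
b(L, N) = 3 + L/4 + N/4 (b(L, N) = ((L + N) + 12)/4 = (12 + L + N)/4 = 3 + L/4 + N/4)
I(t) = -(18 + t)/t (I(t) = (t + 18)/(t - 2*t) = (18 + t)/((-t)) = (18 + t)*(-1/t) = -(18 + t)/t)
I(-20) - 152*b(10, -9) = (-18 - 1*(-20))/(-20) - 152*(3 + (1/4)*10 + (1/4)*(-9)) = -(-18 + 20)/20 - 152*(3 + 5/2 - 9/4) = -1/20*2 - 152*13/4 = -1/10 - 494 = -4941/10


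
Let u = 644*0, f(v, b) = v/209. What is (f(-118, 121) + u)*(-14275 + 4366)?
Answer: 1169262/209 ≈ 5594.6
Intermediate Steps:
f(v, b) = v/209 (f(v, b) = v*(1/209) = v/209)
u = 0
(f(-118, 121) + u)*(-14275 + 4366) = ((1/209)*(-118) + 0)*(-14275 + 4366) = (-118/209 + 0)*(-9909) = -118/209*(-9909) = 1169262/209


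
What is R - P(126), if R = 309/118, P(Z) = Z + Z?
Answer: -29427/118 ≈ -249.38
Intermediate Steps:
P(Z) = 2*Z
R = 309/118 (R = 309*(1/118) = 309/118 ≈ 2.6186)
R - P(126) = 309/118 - 2*126 = 309/118 - 1*252 = 309/118 - 252 = -29427/118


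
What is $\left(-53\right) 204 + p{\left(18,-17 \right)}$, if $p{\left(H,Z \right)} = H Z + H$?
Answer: $-11100$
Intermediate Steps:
$p{\left(H,Z \right)} = H + H Z$
$\left(-53\right) 204 + p{\left(18,-17 \right)} = \left(-53\right) 204 + 18 \left(1 - 17\right) = -10812 + 18 \left(-16\right) = -10812 - 288 = -11100$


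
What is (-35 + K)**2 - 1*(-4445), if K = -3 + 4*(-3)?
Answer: 6945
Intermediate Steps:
K = -15 (K = -3 - 12 = -15)
(-35 + K)**2 - 1*(-4445) = (-35 - 15)**2 - 1*(-4445) = (-50)**2 + 4445 = 2500 + 4445 = 6945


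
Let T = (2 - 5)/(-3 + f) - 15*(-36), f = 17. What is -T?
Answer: -7557/14 ≈ -539.79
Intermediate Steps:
T = 7557/14 (T = (2 - 5)/(-3 + 17) - 15*(-36) = -3/14 + 540 = 7557/14 ≈ 539.79)
-T = -1*7557/14 = -7557/14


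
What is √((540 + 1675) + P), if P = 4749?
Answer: 2*√1741 ≈ 83.451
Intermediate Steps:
√((540 + 1675) + P) = √((540 + 1675) + 4749) = √(2215 + 4749) = √6964 = 2*√1741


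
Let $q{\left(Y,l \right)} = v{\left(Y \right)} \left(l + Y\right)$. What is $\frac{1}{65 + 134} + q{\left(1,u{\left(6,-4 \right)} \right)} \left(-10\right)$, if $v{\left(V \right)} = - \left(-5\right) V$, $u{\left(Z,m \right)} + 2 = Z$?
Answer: $- \frac{49749}{199} \approx -249.99$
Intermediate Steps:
$u{\left(Z,m \right)} = -2 + Z$
$v{\left(V \right)} = 5 V$
$q{\left(Y,l \right)} = 5 Y \left(Y + l\right)$ ($q{\left(Y,l \right)} = 5 Y \left(l + Y\right) = 5 Y \left(Y + l\right)$)
$\frac{1}{65 + 134} + q{\left(1,u{\left(6,-4 \right)} \right)} \left(-10\right) = \frac{1}{65 + 134} + 5 \cdot 1 \left(1 + \left(-2 + 6\right)\right) \left(-10\right) = \frac{1}{199} + 5 \cdot 1 \left(1 + 4\right) \left(-10\right) = \frac{1}{199} + 5 \cdot 1 \cdot 5 \left(-10\right) = \frac{1}{199} + 25 \left(-10\right) = \frac{1}{199} - 250 = - \frac{49749}{199}$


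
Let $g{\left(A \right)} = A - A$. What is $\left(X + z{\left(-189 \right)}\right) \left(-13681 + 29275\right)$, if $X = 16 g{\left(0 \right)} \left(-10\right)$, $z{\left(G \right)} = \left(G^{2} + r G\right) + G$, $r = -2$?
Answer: $559980540$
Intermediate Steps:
$z{\left(G \right)} = G^{2} - G$ ($z{\left(G \right)} = \left(G^{2} - 2 G\right) + G = G^{2} - G$)
$g{\left(A \right)} = 0$
$X = 0$ ($X = 16 \cdot 0 \left(-10\right) = 0 \left(-10\right) = 0$)
$\left(X + z{\left(-189 \right)}\right) \left(-13681 + 29275\right) = \left(0 - 189 \left(-1 - 189\right)\right) \left(-13681 + 29275\right) = \left(0 - -35910\right) 15594 = \left(0 + 35910\right) 15594 = 35910 \cdot 15594 = 559980540$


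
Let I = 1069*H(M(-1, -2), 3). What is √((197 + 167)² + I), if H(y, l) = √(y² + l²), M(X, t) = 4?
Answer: √137841 ≈ 371.27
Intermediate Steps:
H(y, l) = √(l² + y²)
I = 5345 (I = 1069*√(3² + 4²) = 1069*√(9 + 16) = 1069*√25 = 1069*5 = 5345)
√((197 + 167)² + I) = √((197 + 167)² + 5345) = √(364² + 5345) = √(132496 + 5345) = √137841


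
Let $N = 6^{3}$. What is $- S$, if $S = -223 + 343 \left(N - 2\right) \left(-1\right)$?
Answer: $73625$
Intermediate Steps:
$N = 216$
$S = -73625$ ($S = -223 + 343 \left(216 - 2\right) \left(-1\right) = -223 + 343 \cdot 214 \left(-1\right) = -223 + 343 \left(-214\right) = -223 - 73402 = -73625$)
$- S = \left(-1\right) \left(-73625\right) = 73625$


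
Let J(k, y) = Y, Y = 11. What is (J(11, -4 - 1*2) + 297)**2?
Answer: 94864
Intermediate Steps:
J(k, y) = 11
(J(11, -4 - 1*2) + 297)**2 = (11 + 297)**2 = 308**2 = 94864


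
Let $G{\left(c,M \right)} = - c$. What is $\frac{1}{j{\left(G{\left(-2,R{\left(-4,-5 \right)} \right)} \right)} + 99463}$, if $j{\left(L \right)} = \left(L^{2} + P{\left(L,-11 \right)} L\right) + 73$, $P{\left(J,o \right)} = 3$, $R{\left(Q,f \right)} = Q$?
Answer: $\frac{1}{99546} \approx 1.0046 \cdot 10^{-5}$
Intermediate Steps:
$j{\left(L \right)} = 73 + L^{2} + 3 L$ ($j{\left(L \right)} = \left(L^{2} + 3 L\right) + 73 = 73 + L^{2} + 3 L$)
$\frac{1}{j{\left(G{\left(-2,R{\left(-4,-5 \right)} \right)} \right)} + 99463} = \frac{1}{\left(73 + \left(\left(-1\right) \left(-2\right)\right)^{2} + 3 \left(\left(-1\right) \left(-2\right)\right)\right) + 99463} = \frac{1}{\left(73 + 2^{2} + 3 \cdot 2\right) + 99463} = \frac{1}{\left(73 + 4 + 6\right) + 99463} = \frac{1}{83 + 99463} = \frac{1}{99546}$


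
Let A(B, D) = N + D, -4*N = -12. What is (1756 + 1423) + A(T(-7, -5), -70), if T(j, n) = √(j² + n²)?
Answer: 3112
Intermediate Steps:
N = 3 (N = -¼*(-12) = 3)
A(B, D) = 3 + D
(1756 + 1423) + A(T(-7, -5), -70) = (1756 + 1423) + (3 - 70) = 3179 - 67 = 3112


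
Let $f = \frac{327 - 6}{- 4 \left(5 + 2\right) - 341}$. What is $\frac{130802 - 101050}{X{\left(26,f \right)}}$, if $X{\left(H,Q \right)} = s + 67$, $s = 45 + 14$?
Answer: $\frac{14876}{63} \approx 236.13$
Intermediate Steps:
$s = 59$
$f = - \frac{107}{123}$ ($f = \frac{321}{\left(-4\right) 7 - 341} = \frac{321}{-28 - 341} = \frac{321}{-369} = 321 \left(- \frac{1}{369}\right) = - \frac{107}{123} \approx -0.86992$)
$X{\left(H,Q \right)} = 126$ ($X{\left(H,Q \right)} = 59 + 67 = 126$)
$\frac{130802 - 101050}{X{\left(26,f \right)}} = \frac{130802 - 101050}{126} = \left(130802 - 101050\right) \frac{1}{126} = 29752 \cdot \frac{1}{126} = \frac{14876}{63}$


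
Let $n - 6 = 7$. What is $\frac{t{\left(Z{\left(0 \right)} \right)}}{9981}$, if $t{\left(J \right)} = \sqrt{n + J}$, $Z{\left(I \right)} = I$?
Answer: $\frac{\sqrt{13}}{9981} \approx 0.00036124$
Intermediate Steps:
$n = 13$ ($n = 6 + 7 = 13$)
$t{\left(J \right)} = \sqrt{13 + J}$
$\frac{t{\left(Z{\left(0 \right)} \right)}}{9981} = \frac{\sqrt{13 + 0}}{9981} = \sqrt{13} \cdot \frac{1}{9981} = \frac{\sqrt{13}}{9981}$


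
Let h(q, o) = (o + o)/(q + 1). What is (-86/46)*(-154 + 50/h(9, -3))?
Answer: 30616/69 ≈ 443.71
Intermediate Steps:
h(q, o) = 2*o/(1 + q) (h(q, o) = (2*o)/(1 + q) = 2*o/(1 + q))
(-86/46)*(-154 + 50/h(9, -3)) = (-86/46)*(-154 + 50/((2*(-3)/(1 + 9)))) = (-86*1/46)*(-154 + 50/((2*(-3)/10))) = -43*(-154 + 50/((2*(-3)*(⅒))))/23 = -43*(-154 + 50/(-⅗))/23 = -43*(-154 + 50*(-5/3))/23 = -43*(-154 - 250/3)/23 = -43/23*(-712/3) = 30616/69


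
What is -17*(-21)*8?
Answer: 2856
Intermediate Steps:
-17*(-21)*8 = 357*8 = 2856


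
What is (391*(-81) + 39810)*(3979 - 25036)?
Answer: -171382923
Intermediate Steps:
(391*(-81) + 39810)*(3979 - 25036) = (-31671 + 39810)*(-21057) = 8139*(-21057) = -171382923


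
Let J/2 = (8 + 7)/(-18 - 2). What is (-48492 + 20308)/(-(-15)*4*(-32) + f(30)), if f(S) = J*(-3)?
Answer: 56368/3831 ≈ 14.714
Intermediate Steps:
J = -3/2 (J = 2*((8 + 7)/(-18 - 2)) = 2*(15/(-20)) = 2*(15*(-1/20)) = 2*(-¾) = -3/2 ≈ -1.5000)
f(S) = 9/2 (f(S) = -3/2*(-3) = 9/2)
(-48492 + 20308)/(-(-15)*4*(-32) + f(30)) = (-48492 + 20308)/(-(-15)*4*(-32) + 9/2) = -28184/(-5*(-12)*(-32) + 9/2) = -28184/(60*(-32) + 9/2) = -28184/(-1920 + 9/2) = -28184/(-3831/2) = -28184*(-2/3831) = 56368/3831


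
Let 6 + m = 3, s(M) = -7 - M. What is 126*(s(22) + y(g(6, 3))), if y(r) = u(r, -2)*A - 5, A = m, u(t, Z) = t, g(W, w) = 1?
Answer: -4662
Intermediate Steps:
m = -3 (m = -6 + 3 = -3)
A = -3
y(r) = -5 - 3*r (y(r) = r*(-3) - 5 = -3*r - 5 = -5 - 3*r)
126*(s(22) + y(g(6, 3))) = 126*((-7 - 1*22) + (-5 - 3*1)) = 126*((-7 - 22) + (-5 - 3)) = 126*(-29 - 8) = 126*(-37) = -4662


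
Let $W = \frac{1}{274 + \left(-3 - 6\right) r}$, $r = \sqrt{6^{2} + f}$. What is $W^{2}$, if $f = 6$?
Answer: $\frac{1}{\left(274 - 9 \sqrt{42}\right)^{2}} \approx 2.1498 \cdot 10^{-5}$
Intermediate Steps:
$r = \sqrt{42}$ ($r = \sqrt{6^{2} + 6} = \sqrt{36 + 6} = \sqrt{42} \approx 6.4807$)
$W = \frac{1}{274 - 9 \sqrt{42}}$ ($W = \frac{1}{274 + \left(-3 - 6\right) \sqrt{42}} = \frac{1}{274 - 9 \sqrt{42}} \approx 0.0046366$)
$W^{2} = \left(\frac{137}{35837} + \frac{9 \sqrt{42}}{71674}\right)^{2}$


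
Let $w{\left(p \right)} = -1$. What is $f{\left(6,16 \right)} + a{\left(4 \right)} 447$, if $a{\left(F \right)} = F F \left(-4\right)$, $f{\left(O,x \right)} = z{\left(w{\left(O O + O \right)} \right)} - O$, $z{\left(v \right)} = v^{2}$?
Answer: $-28613$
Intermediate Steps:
$f{\left(O,x \right)} = 1 - O$ ($f{\left(O,x \right)} = \left(-1\right)^{2} - O = 1 - O$)
$a{\left(F \right)} = - 4 F^{2}$ ($a{\left(F \right)} = F^{2} \left(-4\right) = - 4 F^{2}$)
$f{\left(6,16 \right)} + a{\left(4 \right)} 447 = \left(1 - 6\right) + - 4 \cdot 4^{2} \cdot 447 = \left(1 - 6\right) + \left(-4\right) 16 \cdot 447 = -5 - 28608 = -28613$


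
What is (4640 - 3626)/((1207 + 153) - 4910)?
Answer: -507/1775 ≈ -0.28563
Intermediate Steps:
(4640 - 3626)/((1207 + 153) - 4910) = 1014/(1360 - 4910) = 1014/(-3550) = 1014*(-1/3550) = -507/1775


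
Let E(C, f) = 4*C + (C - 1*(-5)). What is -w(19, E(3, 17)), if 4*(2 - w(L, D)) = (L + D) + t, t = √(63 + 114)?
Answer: 31/4 + √177/4 ≈ 11.076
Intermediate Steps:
t = √177 ≈ 13.304
E(C, f) = 5 + 5*C (E(C, f) = 4*C + (C + 5) = 4*C + (5 + C) = 5 + 5*C)
w(L, D) = 2 - D/4 - L/4 - √177/4 (w(L, D) = 2 - ((L + D) + √177)/4 = 2 - ((D + L) + √177)/4 = 2 - (D + L + √177)/4 = 2 + (-D/4 - L/4 - √177/4) = 2 - D/4 - L/4 - √177/4)
-w(19, E(3, 17)) = -(2 - (5 + 5*3)/4 - ¼*19 - √177/4) = -(2 - (5 + 15)/4 - 19/4 - √177/4) = -(2 - ¼*20 - 19/4 - √177/4) = -(2 - 5 - 19/4 - √177/4) = -(-31/4 - √177/4) = 31/4 + √177/4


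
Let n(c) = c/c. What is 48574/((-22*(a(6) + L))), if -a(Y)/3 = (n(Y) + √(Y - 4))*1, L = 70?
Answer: -1627229/49181 - 72861*√2/49181 ≈ -35.182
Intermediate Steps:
n(c) = 1
a(Y) = -3 - 3*√(-4 + Y) (a(Y) = -3*(1 + √(Y - 4)) = -3*(1 + √(-4 + Y)) = -3 - 3*√(-4 + Y))
48574/((-22*(a(6) + L))) = 48574/((-22*((-3 - 3*√(-4 + 6)) + 70))) = 48574/((-22*((-3 - 3*√2) + 70))) = 48574/((-22*(67 - 3*√2))) = 48574/(-1474 + 66*√2)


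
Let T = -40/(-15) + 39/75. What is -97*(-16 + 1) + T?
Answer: 109364/75 ≈ 1458.2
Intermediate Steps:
T = 239/75 (T = -40*(-1/15) + 39*(1/75) = 8/3 + 13/25 = 239/75 ≈ 3.1867)
-97*(-16 + 1) + T = -97*(-16 + 1) + 239/75 = -97*(-15) + 239/75 = 1455 + 239/75 = 109364/75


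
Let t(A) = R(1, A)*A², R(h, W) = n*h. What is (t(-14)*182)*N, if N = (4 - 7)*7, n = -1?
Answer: 749112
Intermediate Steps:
R(h, W) = -h
N = -21 (N = -3*7 = -21)
t(A) = -A² (t(A) = (-1*1)*A² = -A²)
(t(-14)*182)*N = (-1*(-14)²*182)*(-21) = (-1*196*182)*(-21) = -196*182*(-21) = -35672*(-21) = 749112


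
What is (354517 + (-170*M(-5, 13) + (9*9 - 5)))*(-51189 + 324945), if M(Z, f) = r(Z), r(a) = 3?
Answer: 96932345748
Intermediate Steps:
M(Z, f) = 3
(354517 + (-170*M(-5, 13) + (9*9 - 5)))*(-51189 + 324945) = (354517 + (-170*3 + (9*9 - 5)))*(-51189 + 324945) = (354517 + (-510 + (81 - 5)))*273756 = (354517 + (-510 + 76))*273756 = (354517 - 434)*273756 = 354083*273756 = 96932345748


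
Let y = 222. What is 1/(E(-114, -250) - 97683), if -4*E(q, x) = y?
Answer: -2/195477 ≈ -1.0231e-5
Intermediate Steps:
E(q, x) = -111/2 (E(q, x) = -1/4*222 = -111/2)
1/(E(-114, -250) - 97683) = 1/(-111/2 - 97683) = 1/(-195477/2) = -2/195477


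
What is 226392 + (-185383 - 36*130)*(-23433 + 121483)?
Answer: -18635450758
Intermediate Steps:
226392 + (-185383 - 36*130)*(-23433 + 121483) = 226392 + (-185383 - 4680)*98050 = 226392 - 190063*98050 = 226392 - 18635677150 = -18635450758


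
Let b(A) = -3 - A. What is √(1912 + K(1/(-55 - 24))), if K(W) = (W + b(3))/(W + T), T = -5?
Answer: 13*√49313/66 ≈ 43.740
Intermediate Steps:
K(W) = (-6 + W)/(-5 + W) (K(W) = (W + (-3 - 1*3))/(W - 5) = (W + (-3 - 3))/(-5 + W) = (W - 6)/(-5 + W) = (-6 + W)/(-5 + W))
√(1912 + K(1/(-55 - 24))) = √(1912 + (-6 + 1/(-55 - 24))/(-5 + 1/(-55 - 24))) = √(1912 + (-6 + 1/(-79))/(-5 + 1/(-79))) = √(1912 + (-6 - 1/79)/(-5 - 1/79)) = √(1912 - 475/79/(-396/79)) = √(1912 - 79/396*(-475/79)) = √(1912 + 475/396) = √(757627/396) = 13*√49313/66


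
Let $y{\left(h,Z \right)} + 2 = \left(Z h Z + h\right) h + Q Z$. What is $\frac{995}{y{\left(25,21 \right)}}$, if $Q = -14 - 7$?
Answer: $\frac{995}{275807} \approx 0.0036076$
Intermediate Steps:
$Q = -21$
$y{\left(h,Z \right)} = -2 - 21 Z + h \left(h + h Z^{2}\right)$ ($y{\left(h,Z \right)} = -2 - \left(21 Z - \left(Z h Z + h\right) h\right) = -2 - \left(21 Z - \left(h Z^{2} + h\right) h\right) = -2 - \left(21 Z - \left(h + h Z^{2}\right) h\right) = -2 - \left(21 Z - h \left(h + h Z^{2}\right)\right) = -2 - 21 Z + h \left(h + h Z^{2}\right)$)
$\frac{995}{y{\left(25,21 \right)}} = \frac{995}{-2 + 25^{2} - 441 + 21^{2} \cdot 25^{2}} = \frac{995}{-2 + 625 - 441 + 441 \cdot 625} = \frac{995}{-2 + 625 - 441 + 275625} = \frac{995}{275807}$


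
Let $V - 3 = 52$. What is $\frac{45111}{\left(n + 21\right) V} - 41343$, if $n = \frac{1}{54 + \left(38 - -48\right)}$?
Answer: $- \frac{121474935}{2941} \approx -41304.0$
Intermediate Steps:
$V = 55$ ($V = 3 + 52 = 55$)
$n = \frac{1}{140}$ ($n = \frac{1}{54 + \left(38 + 48\right)} = \frac{1}{54 + 86} = \frac{1}{140} \approx 0.0071429$)
$\frac{45111}{\left(n + 21\right) V} - 41343 = \frac{45111}{\left(\frac{1}{140} + 21\right) 55} - 41343 = \frac{45111}{\frac{2941}{140} \cdot 55} - 41343 = \frac{45111}{\frac{32351}{28}} - 41343 = 45111 \cdot \frac{28}{32351} - 41343 = \frac{114828}{2941} - 41343 = - \frac{121474935}{2941}$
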